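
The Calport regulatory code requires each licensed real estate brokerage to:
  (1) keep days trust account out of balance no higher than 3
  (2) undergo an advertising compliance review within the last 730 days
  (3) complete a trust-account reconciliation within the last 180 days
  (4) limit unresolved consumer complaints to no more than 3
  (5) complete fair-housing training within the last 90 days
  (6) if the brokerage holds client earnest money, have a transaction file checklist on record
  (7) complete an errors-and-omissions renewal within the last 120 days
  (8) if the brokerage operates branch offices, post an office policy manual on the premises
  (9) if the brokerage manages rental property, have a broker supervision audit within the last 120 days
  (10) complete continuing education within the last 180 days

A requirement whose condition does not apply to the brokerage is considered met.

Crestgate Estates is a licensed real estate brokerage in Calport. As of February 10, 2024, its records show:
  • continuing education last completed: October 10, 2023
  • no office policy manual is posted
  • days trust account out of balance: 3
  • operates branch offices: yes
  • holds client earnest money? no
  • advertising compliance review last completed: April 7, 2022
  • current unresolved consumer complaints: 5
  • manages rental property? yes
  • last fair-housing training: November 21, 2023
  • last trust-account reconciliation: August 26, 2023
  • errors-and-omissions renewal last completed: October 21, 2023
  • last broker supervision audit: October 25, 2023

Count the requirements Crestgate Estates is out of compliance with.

1. days trust account out of balance 3 ≤ 3 → met
2. advertising compliance review 674 days ago vs limit 730 → met
3. trust-account reconciliation 168 days ago vs limit 180 → met
4. unresolved consumer complaints 5 > 3 → not met
5. fair-housing training 81 days ago vs limit 90 → met
6. condition 'holds client earnest money' does not hold → requirement n/a → met
7. errors-and-omissions renewal 112 days ago vs limit 120 → met
8. condition 'operates branch offices' holds; office policy manual absent → not met
9. condition 'manages rental property' holds; broker supervision audit 108 days ago vs limit 120 → met
10. continuing education 123 days ago vs limit 180 → met
Not met: 2 of 10

2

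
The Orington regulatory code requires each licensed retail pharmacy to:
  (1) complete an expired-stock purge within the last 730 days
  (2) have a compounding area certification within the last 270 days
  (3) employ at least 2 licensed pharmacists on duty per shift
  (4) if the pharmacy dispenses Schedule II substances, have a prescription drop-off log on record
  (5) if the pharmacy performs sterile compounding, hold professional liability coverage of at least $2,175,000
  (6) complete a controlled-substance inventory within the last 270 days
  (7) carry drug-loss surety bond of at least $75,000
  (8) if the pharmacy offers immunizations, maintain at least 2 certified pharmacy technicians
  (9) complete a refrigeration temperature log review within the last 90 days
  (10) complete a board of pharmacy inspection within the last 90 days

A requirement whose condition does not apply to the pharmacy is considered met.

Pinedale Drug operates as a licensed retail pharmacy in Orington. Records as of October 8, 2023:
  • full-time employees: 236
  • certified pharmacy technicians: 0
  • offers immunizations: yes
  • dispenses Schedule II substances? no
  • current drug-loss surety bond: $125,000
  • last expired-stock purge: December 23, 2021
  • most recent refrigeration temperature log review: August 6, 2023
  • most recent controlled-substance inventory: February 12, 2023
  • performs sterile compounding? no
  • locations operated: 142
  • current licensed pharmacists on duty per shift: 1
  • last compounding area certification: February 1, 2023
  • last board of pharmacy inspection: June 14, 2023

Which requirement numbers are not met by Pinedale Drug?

3, 8, 10

1. expired-stock purge 654 days ago vs limit 730 → met
2. compounding area certification 249 days ago vs limit 270 → met
3. licensed pharmacists on duty per shift 1 < 2 → not met
4. condition 'dispenses Schedule II substances' does not hold → requirement n/a → met
5. condition 'performs sterile compounding' does not hold → requirement n/a → met
6. controlled-substance inventory 238 days ago vs limit 270 → met
7. drug-loss surety bond $125,000 ≥ $75,000 → met
8. condition 'offers immunizations' holds; certified pharmacy technicians 0 < 2 → not met
9. refrigeration temperature log review 63 days ago vs limit 90 → met
10. board of pharmacy inspection 116 days ago vs limit 90 → not met
Not met: 3, 8, 10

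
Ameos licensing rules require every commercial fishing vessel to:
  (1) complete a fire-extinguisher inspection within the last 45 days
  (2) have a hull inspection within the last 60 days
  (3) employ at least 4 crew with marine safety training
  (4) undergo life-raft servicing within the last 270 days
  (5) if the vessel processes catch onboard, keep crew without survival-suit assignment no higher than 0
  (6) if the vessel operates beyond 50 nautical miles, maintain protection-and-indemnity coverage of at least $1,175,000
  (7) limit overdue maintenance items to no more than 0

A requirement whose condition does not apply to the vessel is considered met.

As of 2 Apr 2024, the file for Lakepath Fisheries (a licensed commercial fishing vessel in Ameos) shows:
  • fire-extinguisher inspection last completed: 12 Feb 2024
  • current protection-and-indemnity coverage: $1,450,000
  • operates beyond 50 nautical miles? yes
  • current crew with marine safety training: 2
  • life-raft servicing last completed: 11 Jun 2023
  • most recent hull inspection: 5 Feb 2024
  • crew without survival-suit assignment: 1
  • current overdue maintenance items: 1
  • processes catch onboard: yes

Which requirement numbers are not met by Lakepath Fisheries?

1. fire-extinguisher inspection 50 days ago vs limit 45 → not met
2. hull inspection 57 days ago vs limit 60 → met
3. crew with marine safety training 2 < 4 → not met
4. life-raft servicing 296 days ago vs limit 270 → not met
5. condition 'processes catch onboard' holds; crew without survival-suit assignment 1 > 0 → not met
6. condition 'operates beyond 50 nautical miles' holds; protection-and-indemnity coverage $1,450,000 ≥ $1,175,000 → met
7. overdue maintenance items 1 > 0 → not met
Not met: 1, 3, 4, 5, 7

1, 3, 4, 5, 7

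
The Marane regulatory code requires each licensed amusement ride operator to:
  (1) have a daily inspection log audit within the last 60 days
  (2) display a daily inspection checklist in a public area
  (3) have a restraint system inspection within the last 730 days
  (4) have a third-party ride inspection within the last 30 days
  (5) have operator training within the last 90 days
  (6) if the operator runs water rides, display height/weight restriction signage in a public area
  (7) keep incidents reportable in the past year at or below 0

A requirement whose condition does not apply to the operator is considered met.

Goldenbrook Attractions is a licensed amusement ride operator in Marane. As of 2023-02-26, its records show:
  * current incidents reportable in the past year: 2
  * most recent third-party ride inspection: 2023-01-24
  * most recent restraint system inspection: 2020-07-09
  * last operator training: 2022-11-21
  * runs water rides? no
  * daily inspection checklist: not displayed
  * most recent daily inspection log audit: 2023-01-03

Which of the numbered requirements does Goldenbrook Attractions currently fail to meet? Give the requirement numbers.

1. daily inspection log audit 54 days ago vs limit 60 → met
2. daily inspection checklist absent → not met
3. restraint system inspection 962 days ago vs limit 730 → not met
4. third-party ride inspection 33 days ago vs limit 30 → not met
5. operator training 97 days ago vs limit 90 → not met
6. condition 'runs water rides' does not hold → requirement n/a → met
7. incidents reportable in the past year 2 > 0 → not met
Not met: 2, 3, 4, 5, 7

2, 3, 4, 5, 7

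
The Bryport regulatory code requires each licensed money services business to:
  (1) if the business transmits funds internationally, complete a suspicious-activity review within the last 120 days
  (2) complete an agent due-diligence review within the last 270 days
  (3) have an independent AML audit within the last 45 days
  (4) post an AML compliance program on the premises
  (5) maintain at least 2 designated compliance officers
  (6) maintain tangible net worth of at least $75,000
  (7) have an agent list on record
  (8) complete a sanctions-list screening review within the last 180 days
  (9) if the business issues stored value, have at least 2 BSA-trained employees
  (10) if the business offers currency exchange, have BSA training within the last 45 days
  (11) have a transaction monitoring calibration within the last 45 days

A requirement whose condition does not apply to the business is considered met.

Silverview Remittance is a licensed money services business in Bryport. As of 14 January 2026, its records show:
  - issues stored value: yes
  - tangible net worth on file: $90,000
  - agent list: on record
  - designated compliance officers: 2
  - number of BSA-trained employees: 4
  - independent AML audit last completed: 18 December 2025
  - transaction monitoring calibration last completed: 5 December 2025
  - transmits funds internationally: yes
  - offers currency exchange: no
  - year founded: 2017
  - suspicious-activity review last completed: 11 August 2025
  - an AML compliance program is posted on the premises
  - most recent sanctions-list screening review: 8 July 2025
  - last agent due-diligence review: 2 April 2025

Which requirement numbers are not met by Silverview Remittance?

1. condition 'transmits funds internationally' holds; suspicious-activity review 156 days ago vs limit 120 → not met
2. agent due-diligence review 287 days ago vs limit 270 → not met
3. independent AML audit 27 days ago vs limit 45 → met
4. AML compliance program present → met
5. designated compliance officers 2 ≥ 2 → met
6. tangible net worth $90,000 ≥ $75,000 → met
7. agent list present → met
8. sanctions-list screening review 190 days ago vs limit 180 → not met
9. condition 'issues stored value' holds; BSA-trained employees 4 ≥ 2 → met
10. condition 'offers currency exchange' does not hold → requirement n/a → met
11. transaction monitoring calibration 40 days ago vs limit 45 → met
Not met: 1, 2, 8

1, 2, 8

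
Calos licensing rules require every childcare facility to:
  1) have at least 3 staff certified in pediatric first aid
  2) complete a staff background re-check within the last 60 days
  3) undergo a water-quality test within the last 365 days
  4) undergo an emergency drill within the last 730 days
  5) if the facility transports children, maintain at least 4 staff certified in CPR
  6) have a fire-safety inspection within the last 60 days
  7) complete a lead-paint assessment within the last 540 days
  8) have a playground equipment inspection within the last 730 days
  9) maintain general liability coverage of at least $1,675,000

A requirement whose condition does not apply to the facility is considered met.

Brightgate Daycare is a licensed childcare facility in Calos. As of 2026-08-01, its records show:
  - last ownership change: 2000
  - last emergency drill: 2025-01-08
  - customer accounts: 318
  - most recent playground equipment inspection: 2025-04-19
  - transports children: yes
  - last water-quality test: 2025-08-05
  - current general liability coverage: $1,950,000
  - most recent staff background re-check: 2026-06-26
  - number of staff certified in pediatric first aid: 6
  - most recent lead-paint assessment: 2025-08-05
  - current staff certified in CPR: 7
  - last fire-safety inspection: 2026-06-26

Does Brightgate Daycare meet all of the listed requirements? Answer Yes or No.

1. staff certified in pediatric first aid 6 ≥ 3 → met
2. staff background re-check 36 days ago vs limit 60 → met
3. water-quality test 361 days ago vs limit 365 → met
4. emergency drill 570 days ago vs limit 730 → met
5. condition 'transports children' holds; staff certified in CPR 7 ≥ 4 → met
6. fire-safety inspection 36 days ago vs limit 60 → met
7. lead-paint assessment 361 days ago vs limit 540 → met
8. playground equipment inspection 469 days ago vs limit 730 → met
9. general liability coverage $1,950,000 ≥ $1,675,000 → met
All met.

Yes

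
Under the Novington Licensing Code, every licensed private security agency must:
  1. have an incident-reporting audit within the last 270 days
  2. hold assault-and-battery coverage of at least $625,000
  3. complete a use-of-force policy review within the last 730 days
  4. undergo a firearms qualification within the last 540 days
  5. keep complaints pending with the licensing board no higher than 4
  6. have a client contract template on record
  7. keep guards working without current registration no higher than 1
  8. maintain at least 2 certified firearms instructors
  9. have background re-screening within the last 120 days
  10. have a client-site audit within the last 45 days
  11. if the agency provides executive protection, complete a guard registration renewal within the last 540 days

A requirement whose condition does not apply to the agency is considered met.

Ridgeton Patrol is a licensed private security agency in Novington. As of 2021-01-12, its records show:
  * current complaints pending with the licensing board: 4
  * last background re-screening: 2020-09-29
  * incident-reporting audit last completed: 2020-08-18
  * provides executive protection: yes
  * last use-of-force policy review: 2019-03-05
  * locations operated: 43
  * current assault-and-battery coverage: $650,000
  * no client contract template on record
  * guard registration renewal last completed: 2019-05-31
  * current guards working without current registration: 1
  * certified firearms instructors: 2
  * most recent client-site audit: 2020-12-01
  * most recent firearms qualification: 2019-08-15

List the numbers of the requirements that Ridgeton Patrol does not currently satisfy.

1. incident-reporting audit 147 days ago vs limit 270 → met
2. assault-and-battery coverage $650,000 ≥ $625,000 → met
3. use-of-force policy review 679 days ago vs limit 730 → met
4. firearms qualification 516 days ago vs limit 540 → met
5. complaints pending with the licensing board 4 ≤ 4 → met
6. client contract template absent → not met
7. guards working without current registration 1 ≤ 1 → met
8. certified firearms instructors 2 ≥ 2 → met
9. background re-screening 105 days ago vs limit 120 → met
10. client-site audit 42 days ago vs limit 45 → met
11. condition 'provides executive protection' holds; guard registration renewal 592 days ago vs limit 540 → not met
Not met: 6, 11

6, 11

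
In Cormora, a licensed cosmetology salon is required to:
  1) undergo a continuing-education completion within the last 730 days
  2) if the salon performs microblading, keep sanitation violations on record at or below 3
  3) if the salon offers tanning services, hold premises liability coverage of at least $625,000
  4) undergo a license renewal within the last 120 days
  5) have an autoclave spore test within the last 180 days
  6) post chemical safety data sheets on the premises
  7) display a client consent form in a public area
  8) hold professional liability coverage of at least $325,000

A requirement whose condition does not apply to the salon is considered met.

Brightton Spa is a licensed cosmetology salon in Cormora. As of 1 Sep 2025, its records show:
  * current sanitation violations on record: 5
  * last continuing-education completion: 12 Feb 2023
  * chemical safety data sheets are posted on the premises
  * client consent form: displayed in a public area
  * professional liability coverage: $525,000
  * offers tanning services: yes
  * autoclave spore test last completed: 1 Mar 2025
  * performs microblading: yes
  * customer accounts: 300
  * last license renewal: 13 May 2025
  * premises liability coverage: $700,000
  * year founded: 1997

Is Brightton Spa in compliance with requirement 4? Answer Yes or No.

4. license renewal 111 days ago vs limit 120 → met

Yes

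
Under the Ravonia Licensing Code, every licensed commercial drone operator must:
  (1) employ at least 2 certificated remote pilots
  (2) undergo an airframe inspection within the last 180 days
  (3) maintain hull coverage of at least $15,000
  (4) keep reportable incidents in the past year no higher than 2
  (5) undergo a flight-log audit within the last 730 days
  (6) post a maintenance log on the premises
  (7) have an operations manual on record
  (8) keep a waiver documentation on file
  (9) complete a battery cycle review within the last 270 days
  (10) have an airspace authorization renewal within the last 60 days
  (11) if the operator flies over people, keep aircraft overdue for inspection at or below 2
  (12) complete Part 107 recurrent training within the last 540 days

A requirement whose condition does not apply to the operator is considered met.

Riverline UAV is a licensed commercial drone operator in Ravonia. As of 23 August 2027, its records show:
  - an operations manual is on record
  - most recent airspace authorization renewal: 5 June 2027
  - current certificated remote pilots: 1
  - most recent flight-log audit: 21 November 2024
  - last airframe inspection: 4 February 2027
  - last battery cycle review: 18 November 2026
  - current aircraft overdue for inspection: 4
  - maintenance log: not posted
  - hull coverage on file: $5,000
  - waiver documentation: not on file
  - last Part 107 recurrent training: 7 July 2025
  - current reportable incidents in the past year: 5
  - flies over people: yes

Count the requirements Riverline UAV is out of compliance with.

11

1. certificated remote pilots 1 < 2 → not met
2. airframe inspection 200 days ago vs limit 180 → not met
3. hull coverage $5,000 < $15,000 → not met
4. reportable incidents in the past year 5 > 2 → not met
5. flight-log audit 1005 days ago vs limit 730 → not met
6. maintenance log absent → not met
7. operations manual present → met
8. waiver documentation absent → not met
9. battery cycle review 278 days ago vs limit 270 → not met
10. airspace authorization renewal 79 days ago vs limit 60 → not met
11. condition 'flies over people' holds; aircraft overdue for inspection 4 > 2 → not met
12. Part 107 recurrent training 777 days ago vs limit 540 → not met
Not met: 11 of 12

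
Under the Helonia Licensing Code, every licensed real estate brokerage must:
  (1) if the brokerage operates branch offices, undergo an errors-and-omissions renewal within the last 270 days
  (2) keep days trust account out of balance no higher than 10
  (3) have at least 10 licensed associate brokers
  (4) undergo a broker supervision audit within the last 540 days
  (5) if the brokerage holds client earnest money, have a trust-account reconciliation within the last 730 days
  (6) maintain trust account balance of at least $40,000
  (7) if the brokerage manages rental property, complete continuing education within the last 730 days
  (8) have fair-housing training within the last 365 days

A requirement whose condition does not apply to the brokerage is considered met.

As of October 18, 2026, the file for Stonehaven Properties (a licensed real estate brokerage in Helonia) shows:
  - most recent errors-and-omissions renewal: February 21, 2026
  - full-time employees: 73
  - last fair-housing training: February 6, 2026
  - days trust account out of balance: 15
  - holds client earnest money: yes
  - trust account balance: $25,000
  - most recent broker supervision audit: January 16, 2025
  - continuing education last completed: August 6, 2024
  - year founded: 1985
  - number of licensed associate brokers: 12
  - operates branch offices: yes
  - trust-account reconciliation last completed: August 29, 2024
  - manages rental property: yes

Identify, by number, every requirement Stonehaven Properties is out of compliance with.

1. condition 'operates branch offices' holds; errors-and-omissions renewal 239 days ago vs limit 270 → met
2. days trust account out of balance 15 > 10 → not met
3. licensed associate brokers 12 ≥ 10 → met
4. broker supervision audit 640 days ago vs limit 540 → not met
5. condition 'holds client earnest money' holds; trust-account reconciliation 780 days ago vs limit 730 → not met
6. trust account balance $25,000 < $40,000 → not met
7. condition 'manages rental property' holds; continuing education 803 days ago vs limit 730 → not met
8. fair-housing training 254 days ago vs limit 365 → met
Not met: 2, 4, 5, 6, 7

2, 4, 5, 6, 7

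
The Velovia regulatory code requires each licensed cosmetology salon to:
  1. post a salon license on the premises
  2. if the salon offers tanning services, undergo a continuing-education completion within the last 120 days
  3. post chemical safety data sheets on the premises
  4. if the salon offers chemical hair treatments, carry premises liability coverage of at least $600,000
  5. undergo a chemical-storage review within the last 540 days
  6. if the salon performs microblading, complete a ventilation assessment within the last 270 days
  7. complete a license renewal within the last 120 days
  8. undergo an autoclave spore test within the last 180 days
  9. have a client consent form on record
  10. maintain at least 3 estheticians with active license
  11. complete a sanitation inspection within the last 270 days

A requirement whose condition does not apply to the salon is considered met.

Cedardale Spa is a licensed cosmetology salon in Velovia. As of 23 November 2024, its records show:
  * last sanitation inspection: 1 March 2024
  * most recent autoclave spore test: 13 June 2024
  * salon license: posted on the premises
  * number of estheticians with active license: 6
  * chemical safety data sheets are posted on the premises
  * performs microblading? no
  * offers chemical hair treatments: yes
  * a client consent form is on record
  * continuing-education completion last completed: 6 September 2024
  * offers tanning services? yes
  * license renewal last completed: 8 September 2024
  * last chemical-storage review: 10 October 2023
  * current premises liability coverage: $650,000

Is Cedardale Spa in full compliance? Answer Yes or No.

1. salon license present → met
2. condition 'offers tanning services' holds; continuing-education completion 78 days ago vs limit 120 → met
3. chemical safety data sheets present → met
4. condition 'offers chemical hair treatments' holds; premises liability coverage $650,000 ≥ $600,000 → met
5. chemical-storage review 410 days ago vs limit 540 → met
6. condition 'performs microblading' does not hold → requirement n/a → met
7. license renewal 76 days ago vs limit 120 → met
8. autoclave spore test 163 days ago vs limit 180 → met
9. client consent form present → met
10. estheticians with active license 6 ≥ 3 → met
11. sanitation inspection 267 days ago vs limit 270 → met
All met.

Yes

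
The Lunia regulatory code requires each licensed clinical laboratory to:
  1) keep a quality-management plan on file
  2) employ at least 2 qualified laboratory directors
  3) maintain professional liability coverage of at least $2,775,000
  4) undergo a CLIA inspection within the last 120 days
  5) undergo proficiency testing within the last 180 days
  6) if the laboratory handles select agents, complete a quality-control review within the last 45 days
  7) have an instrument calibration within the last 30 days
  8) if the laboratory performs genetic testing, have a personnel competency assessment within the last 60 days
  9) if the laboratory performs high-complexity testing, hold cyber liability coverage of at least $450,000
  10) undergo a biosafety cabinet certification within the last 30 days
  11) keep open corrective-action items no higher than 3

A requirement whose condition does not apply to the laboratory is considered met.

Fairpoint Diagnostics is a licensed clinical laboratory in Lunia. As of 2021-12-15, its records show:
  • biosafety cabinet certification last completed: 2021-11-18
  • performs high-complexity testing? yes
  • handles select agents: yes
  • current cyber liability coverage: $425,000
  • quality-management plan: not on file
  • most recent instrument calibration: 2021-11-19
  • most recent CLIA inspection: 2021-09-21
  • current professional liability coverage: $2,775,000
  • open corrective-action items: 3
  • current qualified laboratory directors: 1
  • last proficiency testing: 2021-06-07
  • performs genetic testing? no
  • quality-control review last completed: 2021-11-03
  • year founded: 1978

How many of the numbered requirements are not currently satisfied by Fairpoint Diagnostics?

4

1. quality-management plan absent → not met
2. qualified laboratory directors 1 < 2 → not met
3. professional liability coverage $2,775,000 ≥ $2,775,000 → met
4. CLIA inspection 85 days ago vs limit 120 → met
5. proficiency testing 191 days ago vs limit 180 → not met
6. condition 'handles select agents' holds; quality-control review 42 days ago vs limit 45 → met
7. instrument calibration 26 days ago vs limit 30 → met
8. condition 'performs genetic testing' does not hold → requirement n/a → met
9. condition 'performs high-complexity testing' holds; cyber liability coverage $425,000 < $450,000 → not met
10. biosafety cabinet certification 27 days ago vs limit 30 → met
11. open corrective-action items 3 ≤ 3 → met
Not met: 4 of 11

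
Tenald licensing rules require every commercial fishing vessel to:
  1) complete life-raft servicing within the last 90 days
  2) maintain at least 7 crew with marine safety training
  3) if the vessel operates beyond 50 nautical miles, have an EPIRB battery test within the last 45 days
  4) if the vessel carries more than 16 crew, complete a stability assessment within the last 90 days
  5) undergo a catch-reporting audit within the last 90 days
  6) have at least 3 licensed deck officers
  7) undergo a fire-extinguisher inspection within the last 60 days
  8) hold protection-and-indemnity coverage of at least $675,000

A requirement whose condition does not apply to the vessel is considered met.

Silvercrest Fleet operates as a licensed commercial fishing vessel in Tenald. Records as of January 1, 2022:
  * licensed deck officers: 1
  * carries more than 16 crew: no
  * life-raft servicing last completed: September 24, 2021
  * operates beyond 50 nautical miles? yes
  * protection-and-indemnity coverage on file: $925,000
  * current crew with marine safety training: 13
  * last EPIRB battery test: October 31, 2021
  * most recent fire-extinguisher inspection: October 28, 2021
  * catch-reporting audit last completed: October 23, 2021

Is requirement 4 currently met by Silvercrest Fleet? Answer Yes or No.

4. condition 'carries more than 16 crew' does not hold → requirement n/a → met

Yes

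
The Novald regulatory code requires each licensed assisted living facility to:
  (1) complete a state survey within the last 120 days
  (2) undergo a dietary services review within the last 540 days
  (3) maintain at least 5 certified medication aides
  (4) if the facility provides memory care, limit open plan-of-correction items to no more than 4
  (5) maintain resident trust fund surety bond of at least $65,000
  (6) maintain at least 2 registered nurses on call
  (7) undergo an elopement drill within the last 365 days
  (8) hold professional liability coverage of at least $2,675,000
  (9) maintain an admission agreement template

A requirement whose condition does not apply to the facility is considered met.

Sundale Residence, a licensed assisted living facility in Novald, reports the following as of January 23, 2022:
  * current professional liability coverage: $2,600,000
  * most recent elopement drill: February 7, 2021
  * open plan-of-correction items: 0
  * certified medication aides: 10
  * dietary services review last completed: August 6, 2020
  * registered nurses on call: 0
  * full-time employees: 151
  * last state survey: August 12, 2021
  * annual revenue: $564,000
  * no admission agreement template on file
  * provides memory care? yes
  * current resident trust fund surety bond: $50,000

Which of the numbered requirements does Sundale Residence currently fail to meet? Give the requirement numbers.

1, 5, 6, 8, 9

1. state survey 164 days ago vs limit 120 → not met
2. dietary services review 535 days ago vs limit 540 → met
3. certified medication aides 10 ≥ 5 → met
4. condition 'provides memory care' holds; open plan-of-correction items 0 ≤ 4 → met
5. resident trust fund surety bond $50,000 < $65,000 → not met
6. registered nurses on call 0 < 2 → not met
7. elopement drill 350 days ago vs limit 365 → met
8. professional liability coverage $2,600,000 < $2,675,000 → not met
9. admission agreement template absent → not met
Not met: 1, 5, 6, 8, 9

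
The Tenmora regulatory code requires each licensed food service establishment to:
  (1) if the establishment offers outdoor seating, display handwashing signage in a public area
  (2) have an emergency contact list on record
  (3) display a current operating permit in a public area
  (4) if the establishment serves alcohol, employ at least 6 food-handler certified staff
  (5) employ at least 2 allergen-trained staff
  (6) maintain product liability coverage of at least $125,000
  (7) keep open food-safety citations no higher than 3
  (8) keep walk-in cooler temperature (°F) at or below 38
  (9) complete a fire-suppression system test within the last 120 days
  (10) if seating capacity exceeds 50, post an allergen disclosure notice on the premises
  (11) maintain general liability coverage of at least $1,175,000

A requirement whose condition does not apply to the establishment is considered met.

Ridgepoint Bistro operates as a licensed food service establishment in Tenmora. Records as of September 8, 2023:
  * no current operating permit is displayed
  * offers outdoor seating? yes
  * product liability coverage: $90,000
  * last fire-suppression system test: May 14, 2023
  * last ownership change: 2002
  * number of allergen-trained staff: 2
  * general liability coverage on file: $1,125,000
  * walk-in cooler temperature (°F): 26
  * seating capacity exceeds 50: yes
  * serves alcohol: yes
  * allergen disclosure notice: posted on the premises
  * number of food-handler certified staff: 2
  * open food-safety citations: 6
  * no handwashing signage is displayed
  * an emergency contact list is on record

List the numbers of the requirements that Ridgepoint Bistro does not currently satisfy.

1, 3, 4, 6, 7, 11

1. condition 'offers outdoor seating' holds; handwashing signage absent → not met
2. emergency contact list present → met
3. current operating permit absent → not met
4. condition 'serves alcohol' holds; food-handler certified staff 2 < 6 → not met
5. allergen-trained staff 2 ≥ 2 → met
6. product liability coverage $90,000 < $125,000 → not met
7. open food-safety citations 6 > 3 → not met
8. walk-in cooler temperature (°F) 26 ≤ 38 → met
9. fire-suppression system test 117 days ago vs limit 120 → met
10. condition 'seating capacity exceeds 50' holds; allergen disclosure notice present → met
11. general liability coverage $1,125,000 < $1,175,000 → not met
Not met: 1, 3, 4, 6, 7, 11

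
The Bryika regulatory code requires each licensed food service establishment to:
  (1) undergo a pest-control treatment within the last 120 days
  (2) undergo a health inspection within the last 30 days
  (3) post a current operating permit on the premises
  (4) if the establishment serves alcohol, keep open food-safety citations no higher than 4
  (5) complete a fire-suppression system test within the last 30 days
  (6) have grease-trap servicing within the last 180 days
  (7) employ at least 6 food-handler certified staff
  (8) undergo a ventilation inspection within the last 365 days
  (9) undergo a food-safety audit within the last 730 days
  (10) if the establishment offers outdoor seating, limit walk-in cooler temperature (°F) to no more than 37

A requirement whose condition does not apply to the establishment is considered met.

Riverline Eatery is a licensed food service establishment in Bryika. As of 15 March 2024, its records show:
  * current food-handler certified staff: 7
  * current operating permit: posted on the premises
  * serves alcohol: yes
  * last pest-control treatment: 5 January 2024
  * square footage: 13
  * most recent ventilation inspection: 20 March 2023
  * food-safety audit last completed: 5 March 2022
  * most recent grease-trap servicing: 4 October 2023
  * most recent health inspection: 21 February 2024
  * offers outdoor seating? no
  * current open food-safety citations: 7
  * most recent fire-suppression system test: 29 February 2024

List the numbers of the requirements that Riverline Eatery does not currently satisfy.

4, 9

1. pest-control treatment 70 days ago vs limit 120 → met
2. health inspection 23 days ago vs limit 30 → met
3. current operating permit present → met
4. condition 'serves alcohol' holds; open food-safety citations 7 > 4 → not met
5. fire-suppression system test 15 days ago vs limit 30 → met
6. grease-trap servicing 163 days ago vs limit 180 → met
7. food-handler certified staff 7 ≥ 6 → met
8. ventilation inspection 361 days ago vs limit 365 → met
9. food-safety audit 741 days ago vs limit 730 → not met
10. condition 'offers outdoor seating' does not hold → requirement n/a → met
Not met: 4, 9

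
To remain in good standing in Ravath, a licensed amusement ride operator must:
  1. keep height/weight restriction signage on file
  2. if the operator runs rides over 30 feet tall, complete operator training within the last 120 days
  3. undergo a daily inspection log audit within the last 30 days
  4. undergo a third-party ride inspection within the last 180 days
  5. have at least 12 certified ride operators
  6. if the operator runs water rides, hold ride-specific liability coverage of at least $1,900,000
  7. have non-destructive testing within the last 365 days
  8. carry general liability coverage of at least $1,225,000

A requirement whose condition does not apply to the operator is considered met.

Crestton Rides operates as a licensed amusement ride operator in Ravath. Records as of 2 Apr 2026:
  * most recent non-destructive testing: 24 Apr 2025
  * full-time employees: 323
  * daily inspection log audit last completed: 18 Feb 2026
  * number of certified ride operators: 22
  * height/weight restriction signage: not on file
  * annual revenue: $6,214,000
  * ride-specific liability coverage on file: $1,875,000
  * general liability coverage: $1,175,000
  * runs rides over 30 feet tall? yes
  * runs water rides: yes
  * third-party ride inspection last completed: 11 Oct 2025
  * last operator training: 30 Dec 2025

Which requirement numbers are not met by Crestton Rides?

1, 3, 6, 8

1. height/weight restriction signage absent → not met
2. condition 'runs rides over 30 feet tall' holds; operator training 93 days ago vs limit 120 → met
3. daily inspection log audit 43 days ago vs limit 30 → not met
4. third-party ride inspection 173 days ago vs limit 180 → met
5. certified ride operators 22 ≥ 12 → met
6. condition 'runs water rides' holds; ride-specific liability coverage $1,875,000 < $1,900,000 → not met
7. non-destructive testing 343 days ago vs limit 365 → met
8. general liability coverage $1,175,000 < $1,225,000 → not met
Not met: 1, 3, 6, 8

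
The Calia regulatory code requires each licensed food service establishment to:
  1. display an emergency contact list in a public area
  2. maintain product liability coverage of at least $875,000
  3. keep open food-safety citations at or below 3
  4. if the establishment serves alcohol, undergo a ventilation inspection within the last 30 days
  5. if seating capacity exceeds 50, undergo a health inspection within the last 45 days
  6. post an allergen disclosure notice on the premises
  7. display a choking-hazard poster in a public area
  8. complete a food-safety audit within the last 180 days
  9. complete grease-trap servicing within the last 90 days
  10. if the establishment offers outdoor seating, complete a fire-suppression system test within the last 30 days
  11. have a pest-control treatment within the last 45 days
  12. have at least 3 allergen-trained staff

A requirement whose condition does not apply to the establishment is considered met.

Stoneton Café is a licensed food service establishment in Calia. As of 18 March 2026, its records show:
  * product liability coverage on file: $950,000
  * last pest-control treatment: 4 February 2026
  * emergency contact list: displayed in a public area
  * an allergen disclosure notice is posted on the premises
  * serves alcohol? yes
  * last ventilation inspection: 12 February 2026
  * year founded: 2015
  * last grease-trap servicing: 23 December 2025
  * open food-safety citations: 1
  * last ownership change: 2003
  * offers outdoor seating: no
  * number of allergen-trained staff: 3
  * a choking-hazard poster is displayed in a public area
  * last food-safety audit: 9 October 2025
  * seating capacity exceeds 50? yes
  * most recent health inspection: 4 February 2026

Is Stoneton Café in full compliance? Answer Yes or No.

1. emergency contact list present → met
2. product liability coverage $950,000 ≥ $875,000 → met
3. open food-safety citations 1 ≤ 3 → met
4. condition 'serves alcohol' holds; ventilation inspection 34 days ago vs limit 30 → not met
5. condition 'seating capacity exceeds 50' holds; health inspection 42 days ago vs limit 45 → met
6. allergen disclosure notice present → met
7. choking-hazard poster present → met
8. food-safety audit 160 days ago vs limit 180 → met
9. grease-trap servicing 85 days ago vs limit 90 → met
10. condition 'offers outdoor seating' does not hold → requirement n/a → met
11. pest-control treatment 42 days ago vs limit 45 → met
12. allergen-trained staff 3 ≥ 3 → met
Not met: 4

No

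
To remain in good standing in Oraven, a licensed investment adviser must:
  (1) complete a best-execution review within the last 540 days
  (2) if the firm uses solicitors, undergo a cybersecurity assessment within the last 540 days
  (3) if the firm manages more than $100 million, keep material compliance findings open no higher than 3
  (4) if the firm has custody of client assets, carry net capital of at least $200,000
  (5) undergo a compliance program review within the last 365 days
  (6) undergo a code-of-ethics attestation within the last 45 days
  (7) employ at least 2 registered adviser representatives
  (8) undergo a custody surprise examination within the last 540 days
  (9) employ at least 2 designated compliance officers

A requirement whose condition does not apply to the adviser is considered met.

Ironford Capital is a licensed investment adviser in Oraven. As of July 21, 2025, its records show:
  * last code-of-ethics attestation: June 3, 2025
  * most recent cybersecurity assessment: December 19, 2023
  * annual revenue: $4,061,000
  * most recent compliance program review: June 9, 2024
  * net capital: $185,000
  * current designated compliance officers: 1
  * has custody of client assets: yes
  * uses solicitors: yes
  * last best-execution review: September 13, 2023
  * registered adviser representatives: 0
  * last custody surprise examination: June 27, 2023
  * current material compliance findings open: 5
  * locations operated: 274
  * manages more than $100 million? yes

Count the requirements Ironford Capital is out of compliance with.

1. best-execution review 677 days ago vs limit 540 → not met
2. condition 'uses solicitors' holds; cybersecurity assessment 580 days ago vs limit 540 → not met
3. condition 'manages more than $100 million' holds; material compliance findings open 5 > 3 → not met
4. condition 'has custody of client assets' holds; net capital $185,000 < $200,000 → not met
5. compliance program review 407 days ago vs limit 365 → not met
6. code-of-ethics attestation 48 days ago vs limit 45 → not met
7. registered adviser representatives 0 < 2 → not met
8. custody surprise examination 755 days ago vs limit 540 → not met
9. designated compliance officers 1 < 2 → not met
Not met: 9 of 9

9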